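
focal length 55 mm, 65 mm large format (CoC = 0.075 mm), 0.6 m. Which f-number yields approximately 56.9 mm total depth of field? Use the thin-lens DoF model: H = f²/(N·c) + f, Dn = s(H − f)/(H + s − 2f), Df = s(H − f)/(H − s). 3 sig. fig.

f/3.50

Write h = H − f = f²/(N·c). The thin-lens limits are Dn = s·h/(h + (s−f)) and Df = s·h/(h − (s−f)), so DoF = Df − Dn = 2·s·(s−f)·h / (h² − (s−f)²).
That is a quadratic in h: DoF·h² − 2·s·(s−f)·h − DoF·(s−f)² = 0 ⇒ h = (s−f)·(s + √(s² + DoF²)) / DoF = 545 × (600 + √(600² + 56.9²)) / 56.9 = 545 × (600 + 602.692) / 56.9 ≈ 11520 mm.
Then N = f²/(c·h) = 55² / (0.075 × 11520) = 3025 / 863.97 ≈ 3.50.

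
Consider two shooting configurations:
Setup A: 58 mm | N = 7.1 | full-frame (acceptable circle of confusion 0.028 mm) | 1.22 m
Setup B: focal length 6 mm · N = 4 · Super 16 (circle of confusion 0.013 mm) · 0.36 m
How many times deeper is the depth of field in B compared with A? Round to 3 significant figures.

2.96

Setup A: H = 58²/(7.1×0.028) + 58 ≈ 16979.5 mm; DoF = Df − Dn = 1309.95 − 1141.61 ≈ 168.34 mm.
Setup B: H = 6²/(4×0.013) + 6 ≈ 698.3 mm; DoF = Df − Dn = 736.70 − 238.20 ≈ 498.50 mm.
Ratio = 498.50 / 168.34 ≈ 2.96.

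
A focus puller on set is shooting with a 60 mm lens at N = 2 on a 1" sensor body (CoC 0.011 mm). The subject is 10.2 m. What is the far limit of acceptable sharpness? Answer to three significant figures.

Hyperfocal distance H = f²/(N·c) + f = 60²/(2 × 0.011) + 60 = 3600/0.022 + 60 ≈ 163696.4 mm ≈ 163.7 m.
Far limit Df = s·(H − f)/(H − s) = 10200 × (163696.4 − 60) / (163696.4 − 10200) = 10200 × 163636.4 / 153496.4 ≈ 10874 mm ≈ 10.9 m.

10.9 m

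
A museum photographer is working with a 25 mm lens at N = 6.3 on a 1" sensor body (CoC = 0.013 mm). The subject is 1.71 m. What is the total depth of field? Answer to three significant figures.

0.794 m

Hyperfocal distance H = f²/(N·c) + f = 25²/(6.3 × 0.013) + 25 = 625/0.0819 + 25 ≈ 7656.3 mm ≈ 7.656 m.
Near limit Dn = s·(H − f)/(H + s − 2f) = 1710 × (7656.3 − 25) / (7656.3 + 1710 − 2 × 25) = 1710 × 7631.3 / 9316.3 ≈ 1400.72 mm.
Far limit Df = s·(H − f)/(H − s) = 1710 × (7656.3 − 25) / (7656.3 − 1710) = 1710 × 7631.3 / 5946.3 ≈ 2194.57 mm.
Depth of field = Df − Dn = 2194.57 − 1400.72 ≈ 793.85 mm ≈ 0.794 m.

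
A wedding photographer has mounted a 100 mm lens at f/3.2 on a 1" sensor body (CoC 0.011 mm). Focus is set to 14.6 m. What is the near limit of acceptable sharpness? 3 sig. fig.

Hyperfocal distance H = f²/(N·c) + f = 100²/(3.2 × 0.011) + 100 = 10000/0.0352 + 100 ≈ 284190.9 mm ≈ 284.2 m.
Near limit Dn = s·(H − f)/(H + s − 2f) = 14600 × (284190.9 − 100) / (284190.9 + 14600 − 2 × 100) = 14600 × 284090.9 / 298590.9 ≈ 13891 mm ≈ 13.9 m.

13.9 m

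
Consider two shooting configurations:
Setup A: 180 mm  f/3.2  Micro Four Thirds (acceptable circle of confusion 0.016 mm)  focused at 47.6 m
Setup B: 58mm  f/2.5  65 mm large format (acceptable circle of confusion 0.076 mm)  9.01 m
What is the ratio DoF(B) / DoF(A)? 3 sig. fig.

1.71

Setup A: H = 180²/(3.2×0.016) + 180 ≈ 632992.5 mm; DoF = Df − Dn = 51455.9 − 44281.7 ≈ 7174.2 mm.
Setup B: H = 58²/(2.5×0.076) + 58 ≈ 17763.3 mm; DoF = Df − Dn = 18225 − 5984 ≈ 12241 mm.
Ratio = 12241 / 7174.2 ≈ 1.71.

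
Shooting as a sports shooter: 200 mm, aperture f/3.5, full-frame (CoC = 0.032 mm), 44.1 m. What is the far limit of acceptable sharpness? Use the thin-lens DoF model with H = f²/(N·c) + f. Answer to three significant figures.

50.3 m

Hyperfocal distance H = f²/(N·c) + f = 200²/(3.5 × 0.032) + 200 = 40000/0.112 + 200 ≈ 357342.9 mm ≈ 357.3 m.
Far limit Df = s·(H − f)/(H − s) = 44100 × (357342.9 − 200) / (357342.9 − 44100) = 44100 × 357142.9 / 313242.9 ≈ 50280 mm ≈ 50.3 m.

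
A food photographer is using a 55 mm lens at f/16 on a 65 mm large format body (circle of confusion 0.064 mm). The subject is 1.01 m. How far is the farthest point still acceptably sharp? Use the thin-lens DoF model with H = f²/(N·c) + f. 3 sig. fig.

1.49 m

Hyperfocal distance H = f²/(N·c) + f = 55²/(16 × 0.064) + 55 = 3025/1.024 + 55 ≈ 3009.1 mm ≈ 3.009 m.
Far limit Df = s·(H − f)/(H − s) = 1010 × (3009.1 − 55) / (3009.1 − 1010) = 1010 × 2954.1 / 1999.1 ≈ 1492.5 mm ≈ 1.49 m.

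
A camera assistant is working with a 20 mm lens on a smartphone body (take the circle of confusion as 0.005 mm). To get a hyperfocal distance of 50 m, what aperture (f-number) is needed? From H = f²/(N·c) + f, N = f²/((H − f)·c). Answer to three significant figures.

Rearrange H = f²/(N·c) + f for N: N = f² / ((H − f)·c).
N = 20² / ((50000 − 20) × 0.005) = 400 / 249.9 ≈ 1.60.

f/1.60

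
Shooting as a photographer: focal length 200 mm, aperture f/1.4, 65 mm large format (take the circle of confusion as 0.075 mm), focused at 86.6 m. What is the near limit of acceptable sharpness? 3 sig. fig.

Hyperfocal distance H = f²/(N·c) + f = 200²/(1.4 × 0.075) + 200 = 40000/0.105 + 200 ≈ 381152.4 mm ≈ 381.2 m.
Near limit Dn = s·(H − f)/(H + s − 2f) = 86600 × (381152.4 − 200) / (381152.4 + 86600 − 2 × 200) = 86600 × 380952.4 / 467352.4 ≈ 70590 mm ≈ 70.6 m.

70.6 m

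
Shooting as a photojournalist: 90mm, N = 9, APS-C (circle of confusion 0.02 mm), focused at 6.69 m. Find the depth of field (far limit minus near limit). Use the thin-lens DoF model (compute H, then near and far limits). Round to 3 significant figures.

2.01 m

Hyperfocal distance H = f²/(N·c) + f = 90²/(9 × 0.02) + 90 = 8100/0.18 + 90 ≈ 45090.0 mm ≈ 45.09 m.
Near limit Dn = s·(H − f)/(H + s − 2f) = 6690 × (45090.0 − 90) / (45090.0 + 6690 − 2 × 90) = 6690 × 45000.0 / 51600.0 ≈ 5834.3 mm.
Far limit Df = s·(H − f)/(H − s) = 6690 × (45090.0 − 90) / (45090.0 − 6690) = 6690 × 45000.0 / 38400.0 ≈ 7839.8 mm.
Depth of field = Df − Dn = 7839.8 − 5834.3 ≈ 2005.5 mm ≈ 2.01 m.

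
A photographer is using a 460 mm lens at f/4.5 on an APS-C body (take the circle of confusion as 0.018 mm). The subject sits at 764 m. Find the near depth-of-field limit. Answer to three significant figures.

591 m

Hyperfocal distance H = f²/(N·c) + f = 460²/(4.5 × 0.018) + 460 = 211600/0.081 + 460 ≈ 2612805.7 mm ≈ 2613 m.
Near limit Dn = s·(H − f)/(H + s − 2f) = 764000 × (2612805.7 − 460) / (2612805.7 + 764000 − 2 × 460) = 764000 × 2612345.7 / 3375885.7 ≈ 591203 mm ≈ 591 m.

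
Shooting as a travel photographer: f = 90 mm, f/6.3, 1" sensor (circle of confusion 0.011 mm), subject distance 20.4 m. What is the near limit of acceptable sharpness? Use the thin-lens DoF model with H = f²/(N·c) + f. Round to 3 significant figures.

Hyperfocal distance H = f²/(N·c) + f = 90²/(6.3 × 0.011) + 90 = 8100/0.0693 + 90 ≈ 116973.1 mm ≈ 117.0 m.
Near limit Dn = s·(H − f)/(H + s − 2f) = 20400 × (116973.1 − 90) / (116973.1 + 20400 − 2 × 90) = 20400 × 116883.1 / 137193.1 ≈ 17380 mm ≈ 17.4 m.

17.4 m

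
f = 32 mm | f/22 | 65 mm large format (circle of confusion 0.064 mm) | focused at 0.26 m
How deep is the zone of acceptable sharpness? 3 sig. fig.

181 mm

Hyperfocal distance H = f²/(N·c) + f = 32²/(22 × 0.064) + 32 = 1024/1.408 + 32 ≈ 759.3 mm ≈ 0.759 m.
Near limit Dn = s·(H − f)/(H + s − 2f) = 260 × (759.3 − 32) / (759.3 + 260 − 2 × 32) = 260 × 727.3 / 955.3 ≈ 197.94 mm.
Far limit Df = s·(H − f)/(H − s) = 260 × (759.3 − 32) / (759.3 − 260) = 260 × 727.3 / 499.3 ≈ 378.73 mm.
Depth of field = Df − Dn = 378.73 − 197.94 ≈ 180.79 mm.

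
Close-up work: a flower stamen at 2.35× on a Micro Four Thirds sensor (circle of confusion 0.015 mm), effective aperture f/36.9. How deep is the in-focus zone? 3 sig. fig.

At magnification m, DoF ≈ 2·N_eff·c/m² = 2 × 36.9 × 0.015 / 2.35² = 1.107 / 5.523 ≈ 0.2 mm.

0.200 mm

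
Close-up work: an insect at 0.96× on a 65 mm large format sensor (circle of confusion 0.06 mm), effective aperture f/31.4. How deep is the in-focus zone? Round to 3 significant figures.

4.09 mm

At magnification m, DoF ≈ 2·N_eff·c/m² = 2 × 31.4 × 0.06 / 0.96² = 3.768 / 0.9216 ≈ 4.09 mm.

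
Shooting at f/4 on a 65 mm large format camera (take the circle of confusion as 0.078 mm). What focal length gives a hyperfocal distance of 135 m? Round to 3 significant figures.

From H = f²/(N·c) + f, with f ≪ H: f ≈ √(H·N·c) = √(135000 × 4 × 0.078) = √42120 ≈ 205.2 mm.
The +f correction barely moves this — solving exactly, f² + N·c·f − N·c·H = 0 ⇒ f = (−N·c + √((N·c)² + 4·N·c·H))/2 = (−0.312 + √168480)/2 ≈ 205.08 mm, so f ≈ 205 mm.

205 mm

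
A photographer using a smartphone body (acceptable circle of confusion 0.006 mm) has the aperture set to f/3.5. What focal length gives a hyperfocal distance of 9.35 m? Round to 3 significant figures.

From H = f²/(N·c) + f, with f ≪ H: f ≈ √(H·N·c) = √(9350 × 3.5 × 0.006) = √196.35 ≈ 14.01 mm.
The +f correction barely moves this — solving exactly, f² + N·c·f − N·c·H = 0 ⇒ f = (−N·c + √((N·c)² + 4·N·c·H))/2 = (−0.021 + √785.40)/2 ≈ 14.002 mm, so f ≈ 14.0 mm.

14.0 mm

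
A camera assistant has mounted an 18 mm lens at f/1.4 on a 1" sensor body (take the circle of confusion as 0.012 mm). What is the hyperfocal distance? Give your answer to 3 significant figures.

Hyperfocal distance H = f²/(N·c) + f = 18²/(1.4 × 0.012) + 18 = 324/0.0168 + 18 ≈ 19303.7 mm ≈ 19.3 m.

19.3 m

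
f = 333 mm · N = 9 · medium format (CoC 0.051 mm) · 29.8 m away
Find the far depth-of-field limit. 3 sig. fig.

Hyperfocal distance H = f²/(N·c) + f = 333²/(9 × 0.051) + 333 = 110889/0.459 + 333 ≈ 241921.2 mm ≈ 241.9 m.
Far limit Df = s·(H − f)/(H − s) = 29800 × (241921.2 − 333) / (241921.2 − 29800) = 29800 × 241588.2 / 212121.2 ≈ 33940 mm ≈ 33.9 m.

33.9 m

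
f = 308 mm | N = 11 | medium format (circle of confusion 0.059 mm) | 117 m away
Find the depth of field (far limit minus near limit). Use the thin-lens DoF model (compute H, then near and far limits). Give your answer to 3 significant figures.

515 m

Hyperfocal distance H = f²/(N·c) + f = 308²/(11 × 0.059) + 308 = 94864/0.649 + 308 ≈ 146477.5 mm ≈ 146.5 m.
Near limit Dn = s·(H − f)/(H + s − 2f) = 117000 × (146477.5 − 308) / (146477.5 + 117000 − 2 × 308) = 117000 × 146169.5 / 262861.5 ≈ 65060 mm.
Far limit Df = s·(H − f)/(H − s) = 117000 × (146477.5 − 308) / (146477.5 − 117000) = 117000 × 146169.5 / 29477.5 ≈ 580166 mm.
Depth of field = Df − Dn = 580166 − 65060 ≈ 515106 mm ≈ 515 m.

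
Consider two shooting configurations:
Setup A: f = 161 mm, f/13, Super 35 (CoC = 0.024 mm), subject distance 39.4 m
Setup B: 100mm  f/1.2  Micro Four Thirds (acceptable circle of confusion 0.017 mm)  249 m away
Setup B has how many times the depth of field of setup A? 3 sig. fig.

Setup A: H = 161²/(13×0.024) + 161 ≈ 83241.1 mm; DoF = Df − Dn = 74664 − 26761 ≈ 47903 mm.
Setup B: H = 100²/(1.2×0.017) + 100 ≈ 490296.1 mm; DoF = Df − Dn = 505847 − 165146 ≈ 340701 mm.
Ratio = 340701 / 47903 ≈ 7.11.

7.11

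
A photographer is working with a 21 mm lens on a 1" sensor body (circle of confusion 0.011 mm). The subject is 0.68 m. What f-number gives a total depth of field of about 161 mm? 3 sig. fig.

f/7.10

Write h = H − f = f²/(N·c). The thin-lens limits are Dn = s·h/(h + (s−f)) and Df = s·h/(h − (s−f)), so DoF = Df − Dn = 2·s·(s−f)·h / (h² − (s−f)²).
That is a quadratic in h: DoF·h² − 2·s·(s−f)·h − DoF·(s−f)² = 0 ⇒ h = (s−f)·(s + √(s² + DoF²)) / DoF = 659 × (680 + √(680² + 161²)) / 161 = 659 × (680 + 698.800) / 161 ≈ 5643.7 mm.
Then N = f²/(c·h) = 21² / (0.011 × 5643.7) = 441 / 62.080 ≈ 7.10.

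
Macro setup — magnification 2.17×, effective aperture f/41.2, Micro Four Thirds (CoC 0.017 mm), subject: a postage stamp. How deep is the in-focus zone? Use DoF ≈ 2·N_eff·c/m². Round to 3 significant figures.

At magnification m, DoF ≈ 2·N_eff·c/m² = 2 × 41.2 × 0.017 / 2.17² = 1.401 / 4.709 ≈ 0.297 mm.

0.297 mm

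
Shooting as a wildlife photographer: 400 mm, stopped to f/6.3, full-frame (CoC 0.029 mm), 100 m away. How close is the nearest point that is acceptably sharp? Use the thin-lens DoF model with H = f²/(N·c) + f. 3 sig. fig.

89.8 m

Hyperfocal distance H = f²/(N·c) + f = 400²/(6.3 × 0.029) + 400 = 160000/0.1827 + 400 ≈ 876152.6 mm ≈ 876.2 m.
Near limit Dn = s·(H − f)/(H + s − 2f) = 100000 × (876152.6 − 400) / (876152.6 + 100000 − 2 × 400) = 100000 × 875752.6 / 975352.6 ≈ 89788 mm ≈ 89.8 m.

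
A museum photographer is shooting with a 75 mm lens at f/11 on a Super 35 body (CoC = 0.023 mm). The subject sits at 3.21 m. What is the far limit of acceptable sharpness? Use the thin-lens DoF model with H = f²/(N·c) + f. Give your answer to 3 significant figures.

Hyperfocal distance H = f²/(N·c) + f = 75²/(11 × 0.023) + 75 = 5625/0.253 + 75 ≈ 22308.2 mm ≈ 22.31 m.
Far limit Df = s·(H − f)/(H − s) = 3210 × (22308.2 − 75) / (22308.2 − 3210) = 3210 × 22233.2 / 19098.2 ≈ 3736.9 mm ≈ 3.74 m.

3.74 m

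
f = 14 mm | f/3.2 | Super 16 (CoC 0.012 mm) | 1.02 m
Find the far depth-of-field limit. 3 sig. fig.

Hyperfocal distance H = f²/(N·c) + f = 14²/(3.2 × 0.012) + 14 = 196/0.0384 + 14 ≈ 5118.2 mm ≈ 5.118 m.
Far limit Df = s·(H − f)/(H − s) = 1020 × (5118.2 − 14) / (5118.2 − 1020) = 1020 × 5104.2 / 4098.2 ≈ 1270.4 mm ≈ 1.27 m.

1.27 m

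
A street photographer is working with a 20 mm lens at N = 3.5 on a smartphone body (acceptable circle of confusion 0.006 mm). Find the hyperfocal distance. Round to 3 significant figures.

19.1 m

Hyperfocal distance H = f²/(N·c) + f = 20²/(3.5 × 0.006) + 20 = 400/0.021 + 20 ≈ 19067.6 mm ≈ 19.1 m.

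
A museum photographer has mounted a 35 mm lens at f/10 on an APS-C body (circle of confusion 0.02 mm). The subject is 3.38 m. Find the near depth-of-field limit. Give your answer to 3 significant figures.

Hyperfocal distance H = f²/(N·c) + f = 35²/(10 × 0.02) + 35 = 1225/0.2 + 35 ≈ 6160.0 mm ≈ 6.160 m.
Near limit Dn = s·(H − f)/(H + s − 2f) = 3380 × (6160.0 − 35) / (6160.0 + 3380 − 2 × 35) = 3380 × 6125.0 / 9470.0 ≈ 2186.1 mm ≈ 2.19 m.

2.19 m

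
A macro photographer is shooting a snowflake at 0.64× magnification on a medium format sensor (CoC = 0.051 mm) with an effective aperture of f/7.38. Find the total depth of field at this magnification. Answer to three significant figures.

At magnification m, DoF ≈ 2·N_eff·c/m² = 2 × 7.38 × 0.051 / 0.64² = 0.7528 / 0.4096 ≈ 1.84 mm.

1.84 mm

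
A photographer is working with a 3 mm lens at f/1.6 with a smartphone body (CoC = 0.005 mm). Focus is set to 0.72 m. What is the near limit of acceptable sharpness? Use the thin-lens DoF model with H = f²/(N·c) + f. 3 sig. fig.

440 mm

Hyperfocal distance H = f²/(N·c) + f = 3²/(1.6 × 0.005) + 3 = 9/0.008 + 3 ≈ 1128.0 mm ≈ 1.128 m.
Near limit Dn = s·(H − f)/(H + s − 2f) = 720 × (1128.0 − 3) / (1128.0 + 720 − 2 × 3) = 720 × 1125.0 / 1842.0 ≈ 439.74 mm.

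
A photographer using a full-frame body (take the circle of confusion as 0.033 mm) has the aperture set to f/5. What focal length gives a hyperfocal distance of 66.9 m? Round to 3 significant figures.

105 mm

From H = f²/(N·c) + f, with f ≪ H: f ≈ √(H·N·c) = √(66900 × 5 × 0.033) = √11038 ≈ 105.1 mm.
The +f correction barely moves this — solving exactly, f² + N·c·f − N·c·H = 0 ⇒ f = (−N·c + √((N·c)² + 4·N·c·H))/2 = (−0.165 + √44154)/2 ≈ 104.98 mm, so f ≈ 105 mm.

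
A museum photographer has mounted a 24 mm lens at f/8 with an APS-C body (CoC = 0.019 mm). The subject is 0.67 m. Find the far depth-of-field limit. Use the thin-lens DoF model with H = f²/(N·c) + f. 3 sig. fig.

0.808 m

Hyperfocal distance H = f²/(N·c) + f = 24²/(8 × 0.019) + 24 = 576/0.152 + 24 ≈ 3813.5 mm ≈ 3.813 m.
Far limit Df = s·(H − f)/(H − s) = 670 × (3813.5 − 24) / (3813.5 − 670) = 670 × 3789.5 / 3143.5 ≈ 807.69 mm ≈ 0.808 m.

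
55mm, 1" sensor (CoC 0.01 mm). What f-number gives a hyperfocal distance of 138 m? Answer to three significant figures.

f/2.19

Rearrange H = f²/(N·c) + f for N: N = f² / ((H − f)·c).
N = 55² / ((138000 − 55) × 0.01) = 3025 / 1379 ≈ 2.19.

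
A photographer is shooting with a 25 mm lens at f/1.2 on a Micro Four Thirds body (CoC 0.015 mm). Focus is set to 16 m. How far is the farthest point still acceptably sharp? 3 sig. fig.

29.6 m

Hyperfocal distance H = f²/(N·c) + f = 25²/(1.2 × 0.015) + 25 = 625/0.018 + 25 ≈ 34747.2 mm ≈ 34.75 m.
Far limit Df = s·(H − f)/(H − s) = 16000 × (34747.2 − 25) / (34747.2 − 16000) = 16000 × 34722.2 / 18747.2 ≈ 29634 mm ≈ 29.6 m.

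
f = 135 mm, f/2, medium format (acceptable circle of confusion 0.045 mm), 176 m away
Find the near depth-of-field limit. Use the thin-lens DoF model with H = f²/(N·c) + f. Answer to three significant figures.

Hyperfocal distance H = f²/(N·c) + f = 135²/(2 × 0.045) + 135 = 18225/0.09 + 135 ≈ 202635.0 mm ≈ 202.6 m.
Near limit Dn = s·(H − f)/(H + s − 2f) = 176000 × (202635.0 − 135) / (202635.0 + 176000 − 2 × 135) = 176000 × 202500.0 / 378365.0 ≈ 94195 mm ≈ 94.2 m.

94.2 m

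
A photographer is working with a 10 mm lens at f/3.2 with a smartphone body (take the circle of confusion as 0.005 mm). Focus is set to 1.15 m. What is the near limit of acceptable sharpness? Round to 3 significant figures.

Hyperfocal distance H = f²/(N·c) + f = 10²/(3.2 × 0.005) + 10 = 100/0.016 + 10 ≈ 6260.0 mm ≈ 6.260 m.
Near limit Dn = s·(H − f)/(H + s − 2f) = 1150 × (6260.0 − 10) / (6260.0 + 1150 − 2 × 10) = 1150 × 6250.0 / 7390.0 ≈ 972.60 mm ≈ 0.973 m.

0.973 m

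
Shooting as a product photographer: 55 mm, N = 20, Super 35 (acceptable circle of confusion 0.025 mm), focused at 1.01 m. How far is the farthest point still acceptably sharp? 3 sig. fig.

1.20 m

Hyperfocal distance H = f²/(N·c) + f = 55²/(20 × 0.025) + 55 = 3025/0.5 + 55 ≈ 6105.0 mm ≈ 6.105 m.
Far limit Df = s·(H − f)/(H − s) = 1010 × (6105.0 − 55) / (6105.0 − 1010) = 1010 × 6050.0 / 5095.0 ≈ 1199.3 mm ≈ 1.20 m.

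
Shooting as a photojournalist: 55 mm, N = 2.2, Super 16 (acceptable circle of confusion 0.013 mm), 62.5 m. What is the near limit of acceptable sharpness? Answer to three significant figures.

39.3 m

Hyperfocal distance H = f²/(N·c) + f = 55²/(2.2 × 0.013) + 55 = 3025/0.0286 + 55 ≈ 105824.2 mm ≈ 105.8 m.
Near limit Dn = s·(H − f)/(H + s − 2f) = 62500 × (105824.2 − 55) / (105824.2 + 62500 − 2 × 55) = 62500 × 105769.2 / 168214.2 ≈ 39299 mm ≈ 39.3 m.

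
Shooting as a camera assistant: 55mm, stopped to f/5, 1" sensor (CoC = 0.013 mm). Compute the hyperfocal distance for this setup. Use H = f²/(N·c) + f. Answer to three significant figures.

Hyperfocal distance H = f²/(N·c) + f = 55²/(5 × 0.013) + 55 = 3025/0.065 + 55 ≈ 46593.5 mm ≈ 46.6 m.

46.6 m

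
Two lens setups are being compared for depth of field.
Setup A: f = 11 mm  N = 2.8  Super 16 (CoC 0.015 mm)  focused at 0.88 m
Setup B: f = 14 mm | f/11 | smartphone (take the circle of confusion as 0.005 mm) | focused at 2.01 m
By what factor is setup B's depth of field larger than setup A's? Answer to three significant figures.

Setup A: H = 11²/(2.8×0.015) + 11 ≈ 2892.0 mm; DoF = Df − Dn = 1260.09 − 676.07 ≈ 584.02 mm.
Setup B: H = 14²/(11×0.005) + 14 ≈ 3577.6 mm; DoF = Df − Dn = 4569.2 − 1288.4 ≈ 3280.8 mm.
Ratio = 3280.8 / 584.02 ≈ 5.62.

5.62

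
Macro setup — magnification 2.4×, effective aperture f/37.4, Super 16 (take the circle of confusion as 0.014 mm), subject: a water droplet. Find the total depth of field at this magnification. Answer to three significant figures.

0.182 mm

At magnification m, DoF ≈ 2·N_eff·c/m² = 2 × 37.4 × 0.014 / 2.4² = 1.047 / 5.76 ≈ 0.182 mm.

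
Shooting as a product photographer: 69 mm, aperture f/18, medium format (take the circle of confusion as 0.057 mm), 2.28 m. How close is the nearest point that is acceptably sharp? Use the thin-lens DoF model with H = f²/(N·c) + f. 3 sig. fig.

1.54 m

Hyperfocal distance H = f²/(N·c) + f = 69²/(18 × 0.057) + 69 = 4761/1.026 + 69 ≈ 4709.4 mm ≈ 4.709 m.
Near limit Dn = s·(H − f)/(H + s − 2f) = 2280 × (4709.4 − 69) / (4709.4 + 2280 − 2 × 69) = 2280 × 4640.4 / 6851.4 ≈ 1544.2 mm ≈ 1.54 m.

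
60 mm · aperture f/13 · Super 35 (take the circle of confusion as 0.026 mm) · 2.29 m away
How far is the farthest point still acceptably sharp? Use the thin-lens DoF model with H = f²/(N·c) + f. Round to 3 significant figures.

Hyperfocal distance H = f²/(N·c) + f = 60²/(13 × 0.026) + 60 = 3600/0.338 + 60 ≈ 10710.9 mm ≈ 10.71 m.
Far limit Df = s·(H − f)/(H − s) = 2290 × (10710.9 − 60) / (10710.9 − 2290) = 2290 × 10650.9 / 8420.9 ≈ 2896.4 mm ≈ 2.90 m.

2.90 m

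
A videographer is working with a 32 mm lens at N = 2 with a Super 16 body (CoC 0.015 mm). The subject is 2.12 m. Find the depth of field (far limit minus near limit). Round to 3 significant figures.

260 mm

Hyperfocal distance H = f²/(N·c) + f = 32²/(2 × 0.015) + 32 = 1024/0.03 + 32 ≈ 34165.3 mm ≈ 34.17 m.
Near limit Dn = s·(H − f)/(H + s − 2f) = 2120 × (34165.3 − 32) / (34165.3 + 2120 − 2 × 32) = 2120 × 34133.3 / 36221.3 ≈ 1997.79 mm.
Far limit Df = s·(H − f)/(H − s) = 2120 × (34165.3 − 32) / (34165.3 − 2120) = 2120 × 34133.3 / 32045.3 ≈ 2258.13 mm.
Depth of field = Df − Dn = 2258.13 − 1997.79 ≈ 260.34 mm.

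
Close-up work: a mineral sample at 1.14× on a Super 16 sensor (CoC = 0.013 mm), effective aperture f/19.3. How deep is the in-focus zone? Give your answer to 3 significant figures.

At magnification m, DoF ≈ 2·N_eff·c/m² = 2 × 19.3 × 0.013 / 1.14² = 0.5018 / 1.3 ≈ 0.386 mm.

0.386 mm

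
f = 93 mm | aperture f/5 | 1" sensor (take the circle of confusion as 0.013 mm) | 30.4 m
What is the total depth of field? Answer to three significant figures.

14.6 m

Hyperfocal distance H = f²/(N·c) + f = 93²/(5 × 0.013) + 93 = 8649/0.065 + 93 ≈ 133154.5 mm ≈ 133.2 m.
Near limit Dn = s·(H − f)/(H + s − 2f) = 30400 × (133154.5 − 93) / (133154.5 + 30400 − 2 × 93) = 30400 × 133061.5 / 163368.5 ≈ 24760 mm.
Far limit Df = s·(H − f)/(H − s) = 30400 × (133154.5 − 93) / (133154.5 − 30400) = 30400 × 133061.5 / 102754.5 ≈ 39366 mm.
Depth of field = Df − Dn = 39366 − 24760 ≈ 14606 mm ≈ 14.6 m.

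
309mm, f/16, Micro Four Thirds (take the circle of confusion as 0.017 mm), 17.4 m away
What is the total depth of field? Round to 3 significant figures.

Hyperfocal distance H = f²/(N·c) + f = 309²/(16 × 0.017) + 309 = 95481/0.272 + 309 ≈ 351342.1 mm ≈ 351.3 m.
Near limit Dn = s·(H − f)/(H + s − 2f) = 17400 × (351342.1 − 309) / (351342.1 + 17400 − 2 × 309) = 17400 × 351033.1 / 368124.1 ≈ 16592.2 mm.
Far limit Df = s·(H − f)/(H − s) = 17400 × (351342.1 − 309) / (351342.1 − 17400) = 17400 × 351033.1 / 333942.1 ≈ 18290.5 mm.
Depth of field = Df − Dn = 18290.5 − 16592.2 ≈ 1698.3 mm ≈ 1.70 m.

1.70 m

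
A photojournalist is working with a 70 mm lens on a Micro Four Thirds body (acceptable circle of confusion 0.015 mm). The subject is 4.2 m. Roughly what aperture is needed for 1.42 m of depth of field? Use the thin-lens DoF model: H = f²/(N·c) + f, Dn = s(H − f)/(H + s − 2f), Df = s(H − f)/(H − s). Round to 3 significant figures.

f/13

Write h = H − f = f²/(N·c). The thin-lens limits are Dn = s·h/(h + (s−f)) and Df = s·h/(h − (s−f)), so DoF = Df − Dn = 2·s·(s−f)·h / (h² − (s−f)²).
That is a quadratic in h: DoF·h² − 2·s·(s−f)·h − DoF·(s−f)² = 0 ⇒ h = (s−f)·(s + √(s² + DoF²)) / DoF = 4130 × (4200 + √(4200² + 1420²)) / 1420 = 4130 × (4200 + 4433.55) / 1420 ≈ 25110 mm.
Then N = f²/(c·h) = 70² / (0.015 × 25110) = 4900 / 376.65 ≈ 13.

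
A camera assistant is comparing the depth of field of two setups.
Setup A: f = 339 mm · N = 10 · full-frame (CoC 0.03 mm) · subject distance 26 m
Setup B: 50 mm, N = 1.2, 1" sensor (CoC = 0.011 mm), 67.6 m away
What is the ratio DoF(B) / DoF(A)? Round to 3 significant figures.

Setup A: H = 339²/(10×0.03) + 339 ≈ 383409.0 mm; DoF = Df − Dn = 27866.7 − 24367.7 ≈ 3499.0 mm.
Setup B: H = 50²/(1.2×0.011) + 50 ≈ 189443.9 mm; DoF = Df − Dn = 105077 − 49828 ≈ 55249 mm.
Ratio = 55249 / 3499.0 ≈ 15.8.

15.8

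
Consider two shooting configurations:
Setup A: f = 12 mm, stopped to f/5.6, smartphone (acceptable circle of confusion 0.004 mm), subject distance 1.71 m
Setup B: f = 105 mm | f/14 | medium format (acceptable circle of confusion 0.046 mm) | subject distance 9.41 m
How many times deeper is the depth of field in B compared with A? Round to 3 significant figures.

15.0

Setup A: H = 12²/(5.6×0.004) + 12 ≈ 6440.6 mm; DoF = Df − Dn = 2323.79 − 1352.71 ≈ 971.08 mm.
Setup B: H = 105²/(14×0.046) + 105 ≈ 17224.6 mm; DoF = Df − Dn = 20615 − 6096 ≈ 14519 mm.
Ratio = 14519 / 971.08 ≈ 15.0.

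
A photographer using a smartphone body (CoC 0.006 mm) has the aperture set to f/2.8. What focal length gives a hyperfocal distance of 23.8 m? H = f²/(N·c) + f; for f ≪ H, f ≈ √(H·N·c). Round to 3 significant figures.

From H = f²/(N·c) + f, with f ≪ H: f ≈ √(H·N·c) = √(23800 × 2.8 × 0.006) = √399.84 ≈ 20.00 mm.
The +f correction barely moves this — solving exactly, f² + N·c·f − N·c·H = 0 ⇒ f = (−N·c + √((N·c)² + 4·N·c·H))/2 = (−0.0168 + √1599.4)/2 ≈ 19.988 mm, so f ≈ 20.0 mm.

20.0 mm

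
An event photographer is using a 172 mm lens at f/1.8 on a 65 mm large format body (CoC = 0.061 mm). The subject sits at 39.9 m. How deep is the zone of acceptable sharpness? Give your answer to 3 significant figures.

12.0 m

Hyperfocal distance H = f²/(N·c) + f = 172²/(1.8 × 0.061) + 172 = 29584/0.1098 + 172 ≈ 269607.3 mm ≈ 269.6 m.
Near limit Dn = s·(H − f)/(H + s − 2f) = 39900 × (269607.3 − 172) / (269607.3 + 39900 − 2 × 172) = 39900 × 269435.3 / 309163.3 ≈ 34773 mm.
Far limit Df = s·(H − f)/(H − s) = 39900 × (269607.3 − 172) / (269607.3 − 39900) = 39900 × 269435.3 / 229707.3 ≈ 46801 mm.
Depth of field = Df − Dn = 46801 − 34773 ≈ 12028 mm ≈ 12.0 m.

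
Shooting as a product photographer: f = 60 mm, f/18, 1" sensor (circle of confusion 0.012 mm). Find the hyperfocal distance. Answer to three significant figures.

Hyperfocal distance H = f²/(N·c) + f = 60²/(18 × 0.012) + 60 = 3600/0.216 + 60 ≈ 16726.7 mm ≈ 16.7 m.

16.7 m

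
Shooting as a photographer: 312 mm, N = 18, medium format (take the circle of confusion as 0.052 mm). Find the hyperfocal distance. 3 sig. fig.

104 m

Hyperfocal distance H = f²/(N·c) + f = 312²/(18 × 0.052) + 312 = 97344/0.936 + 312 ≈ 104312.0 mm ≈ 104 m.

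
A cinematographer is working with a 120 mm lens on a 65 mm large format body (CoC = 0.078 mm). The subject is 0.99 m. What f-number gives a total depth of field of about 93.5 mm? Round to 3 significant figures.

f/10

Write h = H − f = f²/(N·c). The thin-lens limits are Dn = s·h/(h + (s−f)) and Df = s·h/(h − (s−f)), so DoF = Df − Dn = 2·s·(s−f)·h / (h² − (s−f)²).
That is a quadratic in h: DoF·h² − 2·s·(s−f)·h − DoF·(s−f)² = 0 ⇒ h = (s−f)·(s + √(s² + DoF²)) / DoF = 870 × (990 + √(990² + 93.5²)) / 93.5 = 870 × (990 + 994.405) / 93.5 ≈ 18465 mm.
Then N = f²/(c·h) = 120² / (0.078 × 18465) = 14400 / 1440.2 ≈ 10.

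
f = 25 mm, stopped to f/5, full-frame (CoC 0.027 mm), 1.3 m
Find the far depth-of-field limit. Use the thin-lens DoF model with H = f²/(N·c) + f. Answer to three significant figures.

1.79 m

Hyperfocal distance H = f²/(N·c) + f = 25²/(5 × 0.027) + 25 = 625/0.135 + 25 ≈ 4654.6 mm ≈ 4.655 m.
Far limit Df = s·(H − f)/(H − s) = 1300 × (4654.6 − 25) / (4654.6 − 1300) = 1300 × 4629.6 / 3354.6 ≈ 1794.1 mm ≈ 1.79 m.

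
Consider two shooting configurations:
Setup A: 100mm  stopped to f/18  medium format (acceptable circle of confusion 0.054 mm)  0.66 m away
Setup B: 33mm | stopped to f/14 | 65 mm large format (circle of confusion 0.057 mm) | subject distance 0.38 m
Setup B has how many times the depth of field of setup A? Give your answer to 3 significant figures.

2.87

Setup A: H = 100²/(18×0.054) + 100 ≈ 10388.1 mm; DoF = Df − Dn = 697.993 − 625.929 ≈ 72.064 mm.
Setup B: H = 33²/(14×0.057) + 33 ≈ 1397.7 mm; DoF = Df − Dn = 509.57 − 302.96 ≈ 206.61 mm.
Ratio = 206.61 / 72.064 ≈ 2.87.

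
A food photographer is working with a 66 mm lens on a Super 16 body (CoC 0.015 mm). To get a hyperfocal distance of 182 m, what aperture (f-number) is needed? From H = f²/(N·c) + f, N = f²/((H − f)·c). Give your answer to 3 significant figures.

f/1.60

Rearrange H = f²/(N·c) + f for N: N = f² / ((H − f)·c).
N = 66² / ((182000 − 66) × 0.015) = 4356 / 2729 ≈ 1.60.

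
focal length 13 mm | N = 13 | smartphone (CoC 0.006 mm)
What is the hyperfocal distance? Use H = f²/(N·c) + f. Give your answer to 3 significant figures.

Hyperfocal distance H = f²/(N·c) + f = 13²/(13 × 0.006) + 13 = 169/0.078 + 13 ≈ 2179.7 mm ≈ 2.18 m.

2.18 m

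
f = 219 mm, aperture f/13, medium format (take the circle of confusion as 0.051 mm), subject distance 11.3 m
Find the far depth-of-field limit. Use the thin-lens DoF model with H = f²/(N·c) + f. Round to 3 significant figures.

Hyperfocal distance H = f²/(N·c) + f = 219²/(13 × 0.051) + 219 = 47961/0.663 + 219 ≈ 72558.4 mm ≈ 72.56 m.
Far limit Df = s·(H − f)/(H − s) = 11300 × (72558.4 − 219) / (72558.4 − 11300) = 11300 × 72339.4 / 61258.4 ≈ 13344 mm ≈ 13.3 m.

13.3 m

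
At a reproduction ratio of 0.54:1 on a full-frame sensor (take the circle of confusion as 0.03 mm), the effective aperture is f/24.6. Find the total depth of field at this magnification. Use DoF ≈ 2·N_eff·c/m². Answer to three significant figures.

At magnification m, DoF ≈ 2·N_eff·c/m² = 2 × 24.6 × 0.03 / 0.54² = 1.476 / 0.2916 ≈ 5.06 mm.

5.06 mm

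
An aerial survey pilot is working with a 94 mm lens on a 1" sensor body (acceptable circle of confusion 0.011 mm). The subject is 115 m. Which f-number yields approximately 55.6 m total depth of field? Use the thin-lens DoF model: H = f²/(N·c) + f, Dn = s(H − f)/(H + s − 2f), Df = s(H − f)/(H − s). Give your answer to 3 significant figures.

f/1.60

Write h = H − f = f²/(N·c). The thin-lens limits are Dn = s·h/(h + (s−f)) and Df = s·h/(h − (s−f)), so DoF = Df − Dn = 2·s·(s−f)·h / (h² − (s−f)²).
That is a quadratic in h: DoF·h² − 2·s·(s−f)·h − DoF·(s−f)² = 0 ⇒ h = (s−f)·(s + √(s² + DoF²)) / DoF = 114906 × (115000 + √(115000² + 55600²)) / 55600 = 114906 × (115000 + 127736) / 55600 ≈ 501650 mm.
Then N = f²/(c·h) = 94² / (0.011 × 501650) = 8836 / 5518.2 ≈ 1.60.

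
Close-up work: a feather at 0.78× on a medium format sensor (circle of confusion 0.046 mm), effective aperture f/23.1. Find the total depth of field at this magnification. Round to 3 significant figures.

3.49 mm

At magnification m, DoF ≈ 2·N_eff·c/m² = 2 × 23.1 × 0.046 / 0.78² = 2.125 / 0.6084 ≈ 3.49 mm.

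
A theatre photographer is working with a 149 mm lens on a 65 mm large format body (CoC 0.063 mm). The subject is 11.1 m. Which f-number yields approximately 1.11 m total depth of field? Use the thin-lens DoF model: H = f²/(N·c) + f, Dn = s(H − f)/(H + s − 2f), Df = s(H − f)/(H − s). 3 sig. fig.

Write h = H − f = f²/(N·c). The thin-lens limits are Dn = s·h/(h + (s−f)) and Df = s·h/(h − (s−f)), so DoF = Df − Dn = 2·s·(s−f)·h / (h² − (s−f)²).
That is a quadratic in h: DoF·h² − 2·s·(s−f)·h − DoF·(s−f)² = 0 ⇒ h = (s−f)·(s + √(s² + DoF²)) / DoF = 10951 × (11100 + √(11100² + 1110²)) / 1110 = 10951 × (11100 + 11155.4) / 1110 ≈ 219566 mm.
Then N = f²/(c·h) = 149² / (0.063 × 219566) = 22201 / 13833 ≈ 1.60.

f/1.60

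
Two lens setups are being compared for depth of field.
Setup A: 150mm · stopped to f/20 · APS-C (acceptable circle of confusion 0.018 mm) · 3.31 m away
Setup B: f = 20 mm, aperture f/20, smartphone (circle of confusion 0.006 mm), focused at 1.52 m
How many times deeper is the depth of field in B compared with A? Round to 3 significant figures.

5.11

Setup A: H = 150²/(20×0.018) + 150 ≈ 62650.0 mm; DoF = Df − Dn = 3486.27 − 3150.70 ≈ 335.57 mm.
Setup B: H = 20²/(20×0.006) + 20 ≈ 3353.3 mm; DoF = Df − Dn = 2763.6 − 1048.3 ≈ 1715.3 mm.
Ratio = 1715.3 / 335.57 ≈ 5.11.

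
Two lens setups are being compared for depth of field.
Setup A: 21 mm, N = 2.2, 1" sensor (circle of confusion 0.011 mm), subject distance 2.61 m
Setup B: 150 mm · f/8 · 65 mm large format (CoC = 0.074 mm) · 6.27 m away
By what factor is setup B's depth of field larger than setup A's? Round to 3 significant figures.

Setup A: H = 21²/(2.2×0.011) + 21 ≈ 18244.1 mm; DoF = Df − Dn = 3042.21 − 2285.32 ≈ 756.89 mm.
Setup B: H = 150²/(8×0.074) + 150 ≈ 38156.8 mm; DoF = Df − Dn = 7473.4 − 5400.4 ≈ 2073.0 mm.
Ratio = 2073.0 / 756.89 ≈ 2.74.

2.74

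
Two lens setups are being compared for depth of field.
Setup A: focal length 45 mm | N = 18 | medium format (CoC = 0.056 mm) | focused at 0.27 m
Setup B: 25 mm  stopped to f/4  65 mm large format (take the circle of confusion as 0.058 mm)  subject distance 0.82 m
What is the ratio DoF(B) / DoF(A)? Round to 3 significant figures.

8.66

Setup A: H = 45²/(18×0.056) + 45 ≈ 2053.9 mm; DoF = Df − Dn = 304.054 − 242.806 ≈ 61.248 mm.
Setup B: H = 25²/(4×0.058) + 25 ≈ 2719.0 mm; DoF = Df − Dn = 1163.29 − 633.15 ≈ 530.14 mm.
Ratio = 530.14 / 61.248 ≈ 8.66.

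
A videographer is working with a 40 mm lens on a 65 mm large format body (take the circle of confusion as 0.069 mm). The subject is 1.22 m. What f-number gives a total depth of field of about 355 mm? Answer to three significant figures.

Write h = H − f = f²/(N·c). The thin-lens limits are Dn = s·h/(h + (s−f)) and Df = s·h/(h − (s−f)), so DoF = Df − Dn = 2·s·(s−f)·h / (h² − (s−f)²).
That is a quadratic in h: DoF·h² − 2·s·(s−f)·h − DoF·(s−f)² = 0 ⇒ h = (s−f)·(s + √(s² + DoF²)) / DoF = 1180 × (1220 + √(1220² + 355²)) / 355 = 1180 × (1220 + 1270.60) / 355 ≈ 8278.6 mm.
Then N = f²/(c·h) = 40² / (0.069 × 8278.6) = 1600 / 571.22 ≈ 2.80.

f/2.80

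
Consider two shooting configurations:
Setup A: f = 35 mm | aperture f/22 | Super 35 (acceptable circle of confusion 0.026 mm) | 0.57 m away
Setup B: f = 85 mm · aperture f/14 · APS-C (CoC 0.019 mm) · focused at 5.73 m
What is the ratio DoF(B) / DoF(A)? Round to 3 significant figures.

8.20

Setup A: H = 35²/(22×0.026) + 35 ≈ 2176.6 mm; DoF = Df − Dn = 759.81 − 456.07 ≈ 303.74 mm.
Setup B: H = 85²/(14×0.019) + 85 ≈ 27246.7 mm; DoF = Df − Dn = 7233.3 − 4744.0 ≈ 2489.3 mm.
Ratio = 2489.3 / 303.74 ≈ 8.20.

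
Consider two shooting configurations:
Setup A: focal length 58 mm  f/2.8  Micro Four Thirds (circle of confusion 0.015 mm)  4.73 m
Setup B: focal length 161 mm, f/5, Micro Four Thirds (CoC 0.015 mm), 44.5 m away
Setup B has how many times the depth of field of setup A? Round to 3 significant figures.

21.0

Setup A: H = 58²/(2.8×0.015) + 58 ≈ 80153.2 mm; DoF = Df − Dn = 5022.99 − 4469.30 ≈ 553.69 mm.
Setup B: H = 161²/(5×0.015) + 161 ≈ 345774.3 mm; DoF = Df − Dn = 51049 − 39440 ≈ 11609 mm.
Ratio = 11609 / 553.69 ≈ 21.0.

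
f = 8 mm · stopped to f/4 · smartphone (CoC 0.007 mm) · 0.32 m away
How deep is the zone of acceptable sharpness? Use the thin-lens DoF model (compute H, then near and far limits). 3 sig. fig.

Hyperfocal distance H = f²/(N·c) + f = 8²/(4 × 0.007) + 8 = 64/0.028 + 8 ≈ 2293.7 mm ≈ 2.294 m.
Near limit Dn = s·(H − f)/(H + s − 2f) = 320 × (2293.7 − 8) / (2293.7 + 320 − 2 × 8) = 320 × 2285.7 / 2597.7 ≈ 281.566 mm.
Far limit Df = s·(H − f)/(H − s) = 320 × (2293.7 − 8) / (2293.7 − 320) = 320 × 2285.7 / 1973.7 ≈ 370.585 mm.
Depth of field = Df − Dn = 370.585 − 281.566 ≈ 89.019 mm.

89.0 mm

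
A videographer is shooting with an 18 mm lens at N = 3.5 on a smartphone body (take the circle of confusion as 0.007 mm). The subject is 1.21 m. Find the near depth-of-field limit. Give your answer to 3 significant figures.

1.11 m

Hyperfocal distance H = f²/(N·c) + f = 18²/(3.5 × 0.007) + 18 = 324/0.0245 + 18 ≈ 13242.5 mm ≈ 13.24 m.
Near limit Dn = s·(H − f)/(H + s − 2f) = 1210 × (13242.5 − 18) / (13242.5 + 1210 − 2 × 18) = 1210 × 13224.5 / 14416.5 ≈ 1110.0 mm ≈ 1.11 m.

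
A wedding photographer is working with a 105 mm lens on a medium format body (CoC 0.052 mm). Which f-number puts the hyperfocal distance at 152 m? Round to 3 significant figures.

Rearrange H = f²/(N·c) + f for N: N = f² / ((H − f)·c).
N = 105² / ((152000 − 105) × 0.052) = 11025 / 7899 ≈ 1.40.

f/1.40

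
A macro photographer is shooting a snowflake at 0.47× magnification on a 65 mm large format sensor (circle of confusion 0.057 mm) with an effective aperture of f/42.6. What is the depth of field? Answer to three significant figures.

22.0 mm

At magnification m, DoF ≈ 2·N_eff·c/m² = 2 × 42.6 × 0.057 / 0.47² = 4.856 / 0.2209 ≈ 22 mm.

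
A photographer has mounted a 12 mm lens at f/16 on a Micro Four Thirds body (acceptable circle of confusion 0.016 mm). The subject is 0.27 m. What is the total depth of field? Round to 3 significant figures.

Hyperfocal distance H = f²/(N·c) + f = 12²/(16 × 0.016) + 12 = 144/0.256 + 12 ≈ 574.5 mm ≈ 0.575 m.
Near limit Dn = s·(H − f)/(H + s − 2f) = 270 × (574.5 − 12) / (574.5 + 270 − 2 × 12) = 270 × 562.5 / 820.5 ≈ 185.10 mm.
Far limit Df = s·(H − f)/(H − s) = 270 × (574.5 − 12) / (574.5 − 270) = 270 × 562.5 / 304.5 ≈ 498.77 mm.
Depth of field = Df − Dn = 498.77 − 185.10 ≈ 313.67 mm.

314 mm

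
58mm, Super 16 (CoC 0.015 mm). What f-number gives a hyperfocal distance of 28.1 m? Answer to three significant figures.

f/8

Rearrange H = f²/(N·c) + f for N: N = f² / ((H − f)·c).
N = 58² / ((28100 − 58) × 0.015) = 3364 / 420.6 ≈ 8.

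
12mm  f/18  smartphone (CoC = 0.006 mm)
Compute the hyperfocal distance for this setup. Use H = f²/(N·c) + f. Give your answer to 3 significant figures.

1.35 m

Hyperfocal distance H = f²/(N·c) + f = 12²/(18 × 0.006) + 12 = 144/0.108 + 12 ≈ 1345.3 mm ≈ 1.35 m.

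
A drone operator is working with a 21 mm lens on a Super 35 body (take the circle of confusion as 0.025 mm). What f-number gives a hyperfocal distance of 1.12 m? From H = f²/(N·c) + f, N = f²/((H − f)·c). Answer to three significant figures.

f/16.1

Rearrange H = f²/(N·c) + f for N: N = f² / ((H − f)·c).
N = 21² / ((1120 − 21) × 0.025) = 441 / 27.48 ≈ 16.1.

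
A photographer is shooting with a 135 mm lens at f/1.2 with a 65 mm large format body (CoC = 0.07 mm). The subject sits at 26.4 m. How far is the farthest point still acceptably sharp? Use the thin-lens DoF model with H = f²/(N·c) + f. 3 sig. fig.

30.0 m

Hyperfocal distance H = f²/(N·c) + f = 135²/(1.2 × 0.07) + 135 = 18225/0.084 + 135 ≈ 217099.3 mm ≈ 217.1 m.
Far limit Df = s·(H − f)/(H − s) = 26400 × (217099.3 − 135) / (217099.3 − 26400) = 26400 × 216964.3 / 190699.3 ≈ 30036 mm ≈ 30.0 m.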